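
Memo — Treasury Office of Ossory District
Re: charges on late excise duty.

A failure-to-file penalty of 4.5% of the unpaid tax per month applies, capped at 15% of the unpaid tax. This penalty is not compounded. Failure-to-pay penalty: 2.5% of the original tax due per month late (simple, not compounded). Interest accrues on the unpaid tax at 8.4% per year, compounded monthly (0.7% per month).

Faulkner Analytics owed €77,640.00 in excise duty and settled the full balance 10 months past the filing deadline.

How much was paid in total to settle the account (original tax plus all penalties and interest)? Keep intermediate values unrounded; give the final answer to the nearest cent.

Failure-to-file: 10 × 4.5% × €77,640.00 = €34,938.00, capped at 15% × €77,640.00 = €11,646.00
Failure-to-pay penalty: 10 × 2.5% × €77,640.00 = €19,410.00
Interest: €77,640.00 × ((1 + 0.007)^10 − 1) = €77,640.00 × 0.0722467… = €5,609.2313…
Total = €77,640.00 + €31,056.0000 + €5,609.2313… = €114,305.23

€114,305.23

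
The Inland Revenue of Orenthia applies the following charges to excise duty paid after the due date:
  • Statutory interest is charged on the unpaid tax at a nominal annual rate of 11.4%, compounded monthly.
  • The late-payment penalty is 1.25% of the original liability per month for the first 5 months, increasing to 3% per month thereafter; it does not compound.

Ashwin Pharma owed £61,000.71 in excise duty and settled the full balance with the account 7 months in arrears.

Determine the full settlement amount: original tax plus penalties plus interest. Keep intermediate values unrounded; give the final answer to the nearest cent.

£72,647.30

Penalty, months 1–5: 5 × 1.25% × £61,000.71 = £3,812.54…
Penalty, months 6–7: 2 × 3% × £61,000.71 = £3,660.04…
Interest (11.4%/yr ÷ 12 = 0.95%/month): £61,000.71 × ((1 + 0.0095)^7 − 1) = £4,174.0068…
Total = £61,000.71 + £7,472.5870… + £4,174.0068… = £72,647.30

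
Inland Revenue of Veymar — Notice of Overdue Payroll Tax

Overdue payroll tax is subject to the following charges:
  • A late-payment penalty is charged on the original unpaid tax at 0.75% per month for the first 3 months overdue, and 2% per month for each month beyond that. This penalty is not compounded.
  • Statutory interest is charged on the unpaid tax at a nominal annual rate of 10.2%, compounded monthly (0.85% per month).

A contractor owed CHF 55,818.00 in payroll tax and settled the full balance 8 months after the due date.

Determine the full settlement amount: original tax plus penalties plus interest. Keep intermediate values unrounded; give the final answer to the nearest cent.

Penalty, months 1–3: 3 × 0.75% × CHF 55,818.00 = CHF 1,255.91…
Penalty, months 4–8: 5 × 2% × CHF 55,818.00 = CHF 5,581.80
Interest: CHF 55,818.00 × ((1 + 0.0085)^8 − 1) = CHF 55,818.00 × 0.0700578… = CHF 3,910.4840…
Total = CHF 55,818.00 + CHF 6,837.7050 + CHF 3,910.4840… = CHF 66,566.19

CHF 66,566.19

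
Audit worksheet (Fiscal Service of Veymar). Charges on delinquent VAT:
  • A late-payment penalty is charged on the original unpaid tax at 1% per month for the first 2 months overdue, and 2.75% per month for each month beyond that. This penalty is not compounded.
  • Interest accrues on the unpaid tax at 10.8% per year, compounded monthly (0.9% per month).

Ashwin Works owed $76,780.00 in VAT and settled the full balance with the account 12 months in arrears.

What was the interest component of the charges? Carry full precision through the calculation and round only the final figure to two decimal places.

$8,715.27

Interest: $76,780.00 × ((1 + 0.009)^12 − 1) = $76,780.00 × 0.1135097… = $8,715.2728…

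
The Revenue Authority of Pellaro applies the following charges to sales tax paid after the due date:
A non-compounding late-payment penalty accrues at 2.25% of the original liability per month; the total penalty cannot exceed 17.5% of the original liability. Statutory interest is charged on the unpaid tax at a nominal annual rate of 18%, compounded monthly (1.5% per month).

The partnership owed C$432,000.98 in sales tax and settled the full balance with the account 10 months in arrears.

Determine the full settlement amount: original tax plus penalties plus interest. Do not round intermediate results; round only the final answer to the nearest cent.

C$576,954.95

Penalty (uncapped): 10 × 2.25% × C$432,000.98 = C$97,200.22…; cap = 17.5% × C$432,000.98 = C$75,600.17… → penalty = C$75,600.17…
Interest: C$432,000.98 × ((1 + 0.015)^10 − 1) = C$432,000.98 × 0.1605408… = C$69,353.7937…
Total = C$432,000.98 + C$75,600.1715 + C$69,353.7937… = C$576,954.95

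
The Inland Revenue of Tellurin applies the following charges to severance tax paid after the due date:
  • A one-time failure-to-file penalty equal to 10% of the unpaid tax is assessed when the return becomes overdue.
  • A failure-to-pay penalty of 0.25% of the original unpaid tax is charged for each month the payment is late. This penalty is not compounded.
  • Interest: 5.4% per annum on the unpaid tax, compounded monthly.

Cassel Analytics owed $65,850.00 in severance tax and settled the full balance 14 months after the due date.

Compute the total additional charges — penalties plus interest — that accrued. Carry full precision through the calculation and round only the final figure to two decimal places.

$13,161.86

Failure-to-file penalty: 10% × $65,850.00 = $6,585.00
Failure-to-pay penalty = 0.25% × $65,850.00 × 14 mo = $2,304.75
Interest (5.4%/yr ÷ 12 = 0.45%/month): $65,850.00 × ((1 + 0.0045)^14 − 1) = $4,272.1066…
Penalties + interest = $8,889.7500 + $4,272.1066… = $13,161.86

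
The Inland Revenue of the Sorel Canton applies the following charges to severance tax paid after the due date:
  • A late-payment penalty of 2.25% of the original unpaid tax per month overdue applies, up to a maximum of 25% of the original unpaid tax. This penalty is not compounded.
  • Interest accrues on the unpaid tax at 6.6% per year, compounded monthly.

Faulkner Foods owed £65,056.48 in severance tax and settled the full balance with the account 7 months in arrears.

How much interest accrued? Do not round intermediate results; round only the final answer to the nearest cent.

Interest (6.6%/yr ÷ 12 = 0.55%/month): £65,056.48 × ((1 + 0.0055)^7 − 1) = £2,546.3825…

£2,546.38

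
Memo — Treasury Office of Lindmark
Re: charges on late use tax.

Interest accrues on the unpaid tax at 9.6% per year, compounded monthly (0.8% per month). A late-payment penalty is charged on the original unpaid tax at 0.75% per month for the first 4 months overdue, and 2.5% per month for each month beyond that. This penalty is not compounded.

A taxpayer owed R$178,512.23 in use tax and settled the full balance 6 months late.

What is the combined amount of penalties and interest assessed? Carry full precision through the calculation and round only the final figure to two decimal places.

R$23,022.78

Penalty, months 1–4: 4 × 0.75% × R$178,512.23 = R$5,355.37…
Penalty, months 5–6: 2 × 2.5% × R$178,512.23 = R$8,925.61…
Interest: R$178,512.23 × ((1 + 0.008)^6 − 1) = R$178,512.23 × 0.0489703… = R$8,741.7977…
Penalties + interest = R$14,280.9784 + R$8,741.7977… = R$23,022.78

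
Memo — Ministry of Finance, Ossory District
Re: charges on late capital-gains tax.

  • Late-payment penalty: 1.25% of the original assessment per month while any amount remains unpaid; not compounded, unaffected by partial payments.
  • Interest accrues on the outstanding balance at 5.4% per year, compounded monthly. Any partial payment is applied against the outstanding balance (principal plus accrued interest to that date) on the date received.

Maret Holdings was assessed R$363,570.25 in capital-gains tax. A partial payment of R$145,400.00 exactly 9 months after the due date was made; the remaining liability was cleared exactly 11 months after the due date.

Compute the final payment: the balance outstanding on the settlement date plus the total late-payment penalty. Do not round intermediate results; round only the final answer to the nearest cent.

Monthly rate = 5.4% ÷ 12 = 0.45%
Balance at month 9: R$363,570.2500 × (1 + 0.0045)^9 = R$378,562.6897…
After R$145,400.00 payment: R$378,562.6897… − R$145,400.00 = R$233,162.6897…
Balance at month 11: R$233,162.6897… × (1 + 0.0045)^2 = R$235,265.8754…
Penalty: 11 × 1.25% × R$363,570.25 = R$49,990.91…
Final settlement = outstanding balance + penalty = R$235,265.8754… + R$49,990.91… = R$285,256.78

R$285,256.78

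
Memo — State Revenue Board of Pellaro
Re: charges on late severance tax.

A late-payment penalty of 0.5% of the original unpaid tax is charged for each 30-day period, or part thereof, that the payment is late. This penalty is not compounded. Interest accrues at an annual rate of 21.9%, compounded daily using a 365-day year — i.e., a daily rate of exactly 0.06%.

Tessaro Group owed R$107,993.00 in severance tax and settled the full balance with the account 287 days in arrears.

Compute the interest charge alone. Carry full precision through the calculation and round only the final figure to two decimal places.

R$20,286.92

Interest: R$107,993.00 × ((1 + 0.0006)^287 − 1) = R$107,993.00 × 0.18785405… = R$20,286.9225…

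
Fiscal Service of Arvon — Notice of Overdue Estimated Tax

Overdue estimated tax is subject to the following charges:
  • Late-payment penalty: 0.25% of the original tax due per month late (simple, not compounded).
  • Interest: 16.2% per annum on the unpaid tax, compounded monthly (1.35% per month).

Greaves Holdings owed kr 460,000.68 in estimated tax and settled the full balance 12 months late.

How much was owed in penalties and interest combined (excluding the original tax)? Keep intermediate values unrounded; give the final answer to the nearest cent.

kr 94,109.97

Late-payment penalty = 0.25% × kr 460,000.68 × 12 mo = kr 13,800.02…
Interest: kr 460,000.68 × ((1 + 0.0135)^12 − 1) = kr 460,000.68 × 0.1745866… = kr 80,309.9477…
Penalties + interest = kr 13,800.0204 + kr 80,309.9477… = kr 94,109.97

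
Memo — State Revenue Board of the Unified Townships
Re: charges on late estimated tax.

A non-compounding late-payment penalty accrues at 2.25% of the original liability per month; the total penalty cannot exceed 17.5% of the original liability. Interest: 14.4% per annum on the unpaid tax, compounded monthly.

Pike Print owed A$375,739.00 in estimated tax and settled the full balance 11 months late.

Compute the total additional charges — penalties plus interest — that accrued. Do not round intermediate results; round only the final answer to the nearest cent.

Penalty (uncapped): 11 × 2.25% × A$375,739.00 = A$92,995.40…; cap = 17.5% × A$375,739.00 = A$65,754.33… → penalty = A$65,754.33…
Interest (14.4%/yr ÷ 12 = 1.2%/month): A$375,739.00 × ((1 + 0.012)^11 − 1) = A$52,683.1464…
Penalties + interest = A$65,754.3250 + A$52,683.1464… = A$118,437.47

A$118,437.47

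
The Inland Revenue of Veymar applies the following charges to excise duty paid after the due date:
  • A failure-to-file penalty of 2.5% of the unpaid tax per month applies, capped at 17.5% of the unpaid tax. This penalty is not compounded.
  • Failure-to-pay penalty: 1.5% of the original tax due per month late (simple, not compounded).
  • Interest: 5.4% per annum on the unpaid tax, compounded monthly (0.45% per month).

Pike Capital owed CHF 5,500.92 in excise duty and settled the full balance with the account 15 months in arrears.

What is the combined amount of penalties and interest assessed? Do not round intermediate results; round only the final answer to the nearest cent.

Failure-to-file: 15 × 2.5% × CHF 5,500.92 = CHF 2,062.85…, capped at 17.5% × CHF 5,500.92 = CHF 962.66…
Failure-to-pay penalty: 15 × 1.5% × CHF 5,500.92 = CHF 1,237.71…
Interest: CHF 5,500.92 × ((1 + 0.0045)^15 − 1) = CHF 5,500.92 × 0.0696683… = CHF 383.2396…
Penalties + interest = CHF 2,200.3680 + CHF 383.2396… = CHF 2,583.61

CHF 2,583.61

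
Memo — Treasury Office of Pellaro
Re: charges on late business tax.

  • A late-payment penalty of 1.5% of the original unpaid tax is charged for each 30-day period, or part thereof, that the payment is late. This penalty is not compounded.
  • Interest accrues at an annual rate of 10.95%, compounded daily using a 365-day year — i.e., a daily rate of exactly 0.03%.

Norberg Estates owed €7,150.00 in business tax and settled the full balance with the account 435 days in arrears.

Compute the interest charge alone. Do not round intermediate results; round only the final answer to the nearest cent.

Interest: €7,150.00 × ((1 + 0.0003)^435 − 1) = €7,150.00 × 0.13937564… = €996.5358…

€996.54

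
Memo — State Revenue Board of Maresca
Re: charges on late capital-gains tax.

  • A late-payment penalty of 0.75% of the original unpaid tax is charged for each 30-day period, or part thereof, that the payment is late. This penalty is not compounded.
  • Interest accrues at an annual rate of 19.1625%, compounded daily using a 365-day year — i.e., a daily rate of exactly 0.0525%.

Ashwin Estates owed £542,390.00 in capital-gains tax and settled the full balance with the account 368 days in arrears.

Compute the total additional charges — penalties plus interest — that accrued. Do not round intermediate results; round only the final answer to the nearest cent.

Penalty periods: ⌈368/30⌉ = 13; penalty = 13 × 0.75% × £542,390.00 = £52,883.03…
Interest: £542,390.00 × ((1 + 0.000525)^368 − 1) = £542,390.00 × 0.21306389… = £115,563.7253…
Penalties + interest = £52,883.0250 + £115,563.7253… = £168,446.75

£168,446.75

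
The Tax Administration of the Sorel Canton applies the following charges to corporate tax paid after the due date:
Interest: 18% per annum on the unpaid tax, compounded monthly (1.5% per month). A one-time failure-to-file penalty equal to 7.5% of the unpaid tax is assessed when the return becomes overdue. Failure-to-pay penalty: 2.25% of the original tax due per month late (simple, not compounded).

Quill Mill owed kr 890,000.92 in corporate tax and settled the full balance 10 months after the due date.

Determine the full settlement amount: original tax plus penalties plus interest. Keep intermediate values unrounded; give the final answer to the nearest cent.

kr 1,299,882.68

Failure-to-file penalty: 7.5% × kr 890,000.92 = kr 66,750.07…
Failure-to-pay penalty = 2.25% × kr 890,000.92 × 10 mo = kr 200,250.21…
Interest: kr 890,000.92 × ((1 + 0.015)^10 − 1) = kr 890,000.92 × 0.1605408… = kr 142,881.4820…
Total = kr 890,000.92 + kr 267,000.2760 + kr 142,881.4820… = kr 1,299,882.68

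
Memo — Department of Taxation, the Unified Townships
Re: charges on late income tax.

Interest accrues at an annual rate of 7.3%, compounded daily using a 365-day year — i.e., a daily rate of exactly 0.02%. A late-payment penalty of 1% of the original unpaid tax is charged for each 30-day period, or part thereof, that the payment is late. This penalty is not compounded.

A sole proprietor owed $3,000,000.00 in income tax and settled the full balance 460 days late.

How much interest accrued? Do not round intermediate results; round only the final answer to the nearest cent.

Interest: $3,000,000.00 × ((1 + 0.0002)^460 − 1) = $3,000,000.00 × 0.09635474… = $289,064.2107…

$289,064.21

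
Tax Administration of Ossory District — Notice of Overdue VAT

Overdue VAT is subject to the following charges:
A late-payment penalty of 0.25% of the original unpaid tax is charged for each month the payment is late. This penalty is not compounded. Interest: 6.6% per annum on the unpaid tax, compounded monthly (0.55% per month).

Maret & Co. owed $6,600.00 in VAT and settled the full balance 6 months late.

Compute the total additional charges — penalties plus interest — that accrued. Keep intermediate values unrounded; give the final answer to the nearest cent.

$319.82

Late-payment penalty: 6 × 0.25% × $6,600.00 = $99.00
Interest: $6,600.00 × ((1 + 0.0055)^6 − 1) = $6,600.00 × 0.0334571… = $220.8168…
Penalties + interest = $99.0000 + $220.8168… = $319.82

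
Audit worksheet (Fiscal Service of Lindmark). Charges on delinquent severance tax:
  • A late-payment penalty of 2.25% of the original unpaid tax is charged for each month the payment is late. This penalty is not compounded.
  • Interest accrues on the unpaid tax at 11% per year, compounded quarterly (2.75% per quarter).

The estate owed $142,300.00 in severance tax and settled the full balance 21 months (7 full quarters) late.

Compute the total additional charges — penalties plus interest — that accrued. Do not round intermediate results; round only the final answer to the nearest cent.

Late-payment penalty: 21 × 2.25% × $142,300.00 = $67,236.75
Interest: $142,300.00 × ((1 + 0.0275)^7 − 1) = $142,300.00 × 0.2091295… = $29,759.1266…
Penalties + interest = $67,236.7500 + $29,759.1266… = $96,995.88

$96,995.88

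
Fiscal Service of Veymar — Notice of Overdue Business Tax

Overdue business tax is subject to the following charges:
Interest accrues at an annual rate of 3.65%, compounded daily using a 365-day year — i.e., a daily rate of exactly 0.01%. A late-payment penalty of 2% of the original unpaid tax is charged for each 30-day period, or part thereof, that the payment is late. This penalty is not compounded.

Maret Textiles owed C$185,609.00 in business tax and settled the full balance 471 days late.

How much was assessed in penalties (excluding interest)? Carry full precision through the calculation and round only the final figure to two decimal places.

Penalty periods: ⌈471/30⌉ = 16; penalty = 16 × 2% × C$185,609.00 = C$59,394.88

C$59,394.88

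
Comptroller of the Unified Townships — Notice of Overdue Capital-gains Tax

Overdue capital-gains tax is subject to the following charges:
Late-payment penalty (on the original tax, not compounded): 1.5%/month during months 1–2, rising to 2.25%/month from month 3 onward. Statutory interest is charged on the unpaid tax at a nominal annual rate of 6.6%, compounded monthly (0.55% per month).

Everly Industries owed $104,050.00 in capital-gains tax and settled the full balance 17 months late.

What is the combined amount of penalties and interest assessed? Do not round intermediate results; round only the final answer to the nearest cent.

$48,407.11

Penalty, months 1–2: 2 × 1.5% × $104,050.00 = $3,121.50
Penalty, months 3–17: 15 × 2.25% × $104,050.00 = $35,116.88…
Interest: $104,050.00 × ((1 + 0.0055)^17 − 1) = $104,050.00 × 0.0977293… = $10,168.7383…
Penalties + interest = $38,238.3750 + $10,168.7383… = $48,407.11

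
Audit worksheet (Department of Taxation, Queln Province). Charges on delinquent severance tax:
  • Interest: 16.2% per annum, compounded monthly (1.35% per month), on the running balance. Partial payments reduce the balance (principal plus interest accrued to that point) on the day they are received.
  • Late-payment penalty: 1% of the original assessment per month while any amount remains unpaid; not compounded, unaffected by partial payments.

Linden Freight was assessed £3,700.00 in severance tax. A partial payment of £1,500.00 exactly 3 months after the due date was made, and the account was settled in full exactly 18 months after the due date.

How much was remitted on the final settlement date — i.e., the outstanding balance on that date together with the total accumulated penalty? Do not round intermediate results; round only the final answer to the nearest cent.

£3,541.89

Balance at month 3: £3,700.0000 × (1 + 0.0135)^3 = £3,851.8821…
After £1,500.00 payment: £3,851.8821… − £1,500.00 = £2,351.8821…
Balance at month 18: £2,351.8821… × (1 + 0.0135)^15 = £2,875.8871…
Penalty: 18 × 1% × £3,700.00 = £666.00
Final settlement = outstanding balance + penalty = £2,875.8871… + £666.00 = £3,541.89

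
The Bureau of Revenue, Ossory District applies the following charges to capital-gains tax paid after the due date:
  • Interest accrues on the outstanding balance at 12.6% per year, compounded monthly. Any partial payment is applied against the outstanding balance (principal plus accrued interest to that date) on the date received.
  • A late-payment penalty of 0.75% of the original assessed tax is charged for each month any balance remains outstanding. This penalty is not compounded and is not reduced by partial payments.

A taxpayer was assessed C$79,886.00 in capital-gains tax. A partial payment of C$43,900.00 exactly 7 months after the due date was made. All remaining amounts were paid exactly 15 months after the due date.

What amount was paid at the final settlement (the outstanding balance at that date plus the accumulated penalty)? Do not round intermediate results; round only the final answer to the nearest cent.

Monthly rate = 12.6% ÷ 12 = 1.05%
Balance at month 7: C$79,886.0000 × (1 + 0.0105)^7 = C$85,945.8480…
After C$43,900.00 payment: C$85,945.8480… − C$43,900.00 = C$42,045.8480…
Balance at month 15: C$42,045.8480… × (1 + 0.0105)^8 = C$45,710.2565…
Penalty: 15 × 0.75% × C$79,886.00 = C$8,987.18…
Final settlement = outstanding balance + penalty = C$45,710.2565… + C$8,987.18… = C$54,697.43

C$54,697.43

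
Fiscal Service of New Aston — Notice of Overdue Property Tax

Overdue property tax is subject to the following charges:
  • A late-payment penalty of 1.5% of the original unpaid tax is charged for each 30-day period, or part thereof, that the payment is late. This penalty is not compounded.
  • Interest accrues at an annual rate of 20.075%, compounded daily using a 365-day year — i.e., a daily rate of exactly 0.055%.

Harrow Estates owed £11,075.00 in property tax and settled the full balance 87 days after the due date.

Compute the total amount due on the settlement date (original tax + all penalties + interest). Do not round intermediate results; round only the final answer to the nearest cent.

Penalty periods: ⌈87/30⌉ = 3; penalty = 3 × 1.5% × £11,075.00 = £498.38…
Interest: £11,075.00 × ((1 + 0.00055)^87 − 1) = £11,075.00 × 0.04899949… = £542.6694…
Total = £11,075.00 + £498.3750 + £542.6694… = £12,116.04

£12,116.04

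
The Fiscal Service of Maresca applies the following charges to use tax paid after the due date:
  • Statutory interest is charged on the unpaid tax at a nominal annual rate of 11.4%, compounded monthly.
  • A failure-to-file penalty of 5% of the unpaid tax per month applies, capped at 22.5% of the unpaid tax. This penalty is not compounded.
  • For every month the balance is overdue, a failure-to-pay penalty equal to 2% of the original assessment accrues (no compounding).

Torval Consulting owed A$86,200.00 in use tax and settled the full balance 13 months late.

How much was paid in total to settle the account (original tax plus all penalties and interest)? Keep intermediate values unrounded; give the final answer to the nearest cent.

A$139,281.15

Failure-to-file: 13 × 5% × A$86,200.00 = A$56,030.00, capped at 22.5% × A$86,200.00 = A$19,395.00
Failure-to-pay penalty: 13 × 2% × A$86,200.00 = A$22,412.00
Interest (11.4%/yr ÷ 12 = 0.95%/month): A$86,200.00 × ((1 + 0.0095)^13 − 1) = A$11,274.1526…
Total = A$86,200.00 + A$41,807.0000 + A$11,274.1526… = A$139,281.15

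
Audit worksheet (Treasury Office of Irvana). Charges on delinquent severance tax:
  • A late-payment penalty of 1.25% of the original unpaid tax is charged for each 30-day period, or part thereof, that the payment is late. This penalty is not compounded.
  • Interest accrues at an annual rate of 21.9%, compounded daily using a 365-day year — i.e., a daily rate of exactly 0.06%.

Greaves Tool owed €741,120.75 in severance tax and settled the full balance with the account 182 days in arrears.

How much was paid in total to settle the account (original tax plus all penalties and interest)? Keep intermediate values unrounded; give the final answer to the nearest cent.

Penalty periods: ⌈182/30⌉ = 7; penalty = 7 × 1.25% × €741,120.75 = €64,848.07…
Interest: €741,120.75 × ((1 + 0.0006)^182 − 1) = €741,120.75 × 0.11534888… = €85,487.4487…
Total = €741,120.75 + €64,848.0656… + €85,487.4487… = €891,456.26

€891,456.26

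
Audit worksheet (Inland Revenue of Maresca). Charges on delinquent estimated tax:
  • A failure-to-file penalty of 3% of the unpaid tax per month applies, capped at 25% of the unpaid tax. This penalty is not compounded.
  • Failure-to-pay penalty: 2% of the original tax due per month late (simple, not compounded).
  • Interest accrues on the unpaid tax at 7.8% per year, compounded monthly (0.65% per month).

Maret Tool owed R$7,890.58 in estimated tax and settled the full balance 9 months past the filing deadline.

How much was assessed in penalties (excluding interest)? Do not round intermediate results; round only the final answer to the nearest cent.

R$3,392.95

Failure-to-file: 9 × 3% × R$7,890.58 = R$2,130.46…, capped at 25% × R$7,890.58 = R$1,972.65…
Failure-to-pay penalty: 9 × 2% × R$7,890.58 = R$1,420.30…
Total penalty = R$1,972.65… + R$1,420.30… = R$3,392.95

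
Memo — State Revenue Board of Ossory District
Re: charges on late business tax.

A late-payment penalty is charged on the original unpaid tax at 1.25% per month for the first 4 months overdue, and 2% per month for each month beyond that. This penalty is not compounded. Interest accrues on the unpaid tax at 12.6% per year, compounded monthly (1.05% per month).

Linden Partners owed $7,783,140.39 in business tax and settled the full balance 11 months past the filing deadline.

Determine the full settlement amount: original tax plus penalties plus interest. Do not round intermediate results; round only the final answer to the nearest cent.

Penalty, months 1–4: 4 × 1.25% × $7,783,140.39 = $389,157.02…
Penalty, months 5–11: 7 × 2% × $7,783,140.39 = $1,089,639.65…
Interest: $7,783,140.39 × ((1 + 0.0105)^11 − 1) = $7,783,140.39 × 0.1217588… = $947,666.0589…
Total = $7,783,140.39 + $1,478,796.6741 + $947,666.0589… = $10,209,603.12

$10,209,603.12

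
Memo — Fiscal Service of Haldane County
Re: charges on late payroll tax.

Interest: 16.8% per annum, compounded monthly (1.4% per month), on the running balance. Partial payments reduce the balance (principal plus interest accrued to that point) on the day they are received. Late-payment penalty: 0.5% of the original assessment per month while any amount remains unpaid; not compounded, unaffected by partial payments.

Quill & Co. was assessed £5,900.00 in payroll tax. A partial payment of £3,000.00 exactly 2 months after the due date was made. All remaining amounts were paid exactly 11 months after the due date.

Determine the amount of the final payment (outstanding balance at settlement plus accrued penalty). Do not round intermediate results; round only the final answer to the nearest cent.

£3,799.58

Balance at month 2: £5,900.0000 × (1 + 0.014)^2 = £6,066.3564
After £3,000.00 payment: £6,066.3564 − £3,000.00 = £3,066.3564
Balance at month 11: £3,066.3564 × (1 + 0.014)^9 = £3,475.0754…
Penalty: 11 × 0.5% × £5,900.00 = £324.50
Final settlement = outstanding balance + penalty = £3,475.0754… + £324.50 = £3,799.58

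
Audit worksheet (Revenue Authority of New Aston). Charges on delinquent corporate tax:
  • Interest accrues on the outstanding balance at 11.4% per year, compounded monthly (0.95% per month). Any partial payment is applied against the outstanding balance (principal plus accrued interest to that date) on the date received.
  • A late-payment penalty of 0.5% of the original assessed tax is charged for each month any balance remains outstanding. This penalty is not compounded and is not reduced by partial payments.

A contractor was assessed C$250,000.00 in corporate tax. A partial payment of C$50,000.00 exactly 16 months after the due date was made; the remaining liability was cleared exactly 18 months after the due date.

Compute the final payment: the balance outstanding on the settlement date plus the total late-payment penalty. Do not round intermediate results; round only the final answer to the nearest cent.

C$267,928.85

Balance at month 16: C$250,000.0000 × (1 + 0.0095)^16 = C$290,831.3245…
After C$50,000.00 payment: C$290,831.3245… − C$50,000.00 = C$240,831.3245…
Balance at month 18: C$240,831.3245… × (1 + 0.0095)^2 = C$245,428.8547…
Penalty: 18 × 0.5% × C$250,000.00 = C$22,500.00
Final settlement = outstanding balance + penalty = C$245,428.8547… + C$22,500.00 = C$267,928.85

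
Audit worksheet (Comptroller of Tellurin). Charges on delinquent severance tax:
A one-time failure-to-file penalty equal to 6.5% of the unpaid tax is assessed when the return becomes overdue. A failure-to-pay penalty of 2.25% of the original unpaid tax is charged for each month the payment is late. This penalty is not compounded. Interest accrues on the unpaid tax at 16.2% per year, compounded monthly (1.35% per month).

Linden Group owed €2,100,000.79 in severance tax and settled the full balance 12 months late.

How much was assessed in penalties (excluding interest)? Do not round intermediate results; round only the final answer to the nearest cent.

Failure-to-file penalty: 6.5% × €2,100,000.79 = €136,500.05…
Failure-to-pay penalty = 2.25% × €2,100,000.79 × 12 mo = €567,000.21…
Total penalty = €136,500.05… + €567,000.21… = €703,500.26

€703,500.26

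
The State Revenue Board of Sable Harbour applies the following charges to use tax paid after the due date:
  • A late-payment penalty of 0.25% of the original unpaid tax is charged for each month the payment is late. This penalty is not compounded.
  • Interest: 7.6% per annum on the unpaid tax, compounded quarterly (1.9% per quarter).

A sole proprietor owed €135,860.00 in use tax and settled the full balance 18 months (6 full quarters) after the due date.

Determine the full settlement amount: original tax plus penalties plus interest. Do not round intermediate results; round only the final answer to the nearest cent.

€158,216.33

Late-payment penalty = 0.25% × €135,860.00 × 18 mo = €6,113.70
Interest: €135,860.00 × ((1 + 0.019)^6 − 1) = €135,860.00 × 0.1195541… = €16,242.6268…
Total = €135,860.00 + €6,113.7000 + €16,242.6268… = €158,216.33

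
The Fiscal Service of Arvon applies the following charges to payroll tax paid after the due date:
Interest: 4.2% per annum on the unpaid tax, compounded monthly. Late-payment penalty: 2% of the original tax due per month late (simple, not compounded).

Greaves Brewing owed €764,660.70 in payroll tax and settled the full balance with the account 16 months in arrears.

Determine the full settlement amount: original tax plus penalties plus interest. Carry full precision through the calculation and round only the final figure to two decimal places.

€1,053,315.74

Late-payment penalty = 2% × €764,660.70 × 16 mo = €244,691.42…
Interest (4.2%/yr ÷ 12 = 0.35%/month): €764,660.70 × ((1 + 0.0035)^16 − 1) = €43,963.6205…
Total = €764,660.70 + €244,691.4240 + €43,963.6205… = €1,053,315.74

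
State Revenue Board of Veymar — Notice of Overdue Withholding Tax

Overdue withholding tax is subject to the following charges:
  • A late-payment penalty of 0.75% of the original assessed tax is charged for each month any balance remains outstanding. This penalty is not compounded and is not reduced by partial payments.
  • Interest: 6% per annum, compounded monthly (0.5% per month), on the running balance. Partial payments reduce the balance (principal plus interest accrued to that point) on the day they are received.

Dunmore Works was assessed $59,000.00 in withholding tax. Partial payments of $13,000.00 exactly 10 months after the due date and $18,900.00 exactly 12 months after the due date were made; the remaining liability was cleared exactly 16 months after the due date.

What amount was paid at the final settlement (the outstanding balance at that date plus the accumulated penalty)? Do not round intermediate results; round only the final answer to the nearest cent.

Balance at month 10: $59,000.0000 × (1 + 0.005)^10 = $62,017.2678…
After $13,000.00 payment: $62,017.2678… − $13,000.00 = $49,017.2678…
Balance at month 12: $49,017.2678… × (1 + 0.005)^2 = $49,508.6659…
After $18,900.00 payment: $49,508.6659… − $18,900.00 = $30,608.6659…
Balance at month 16: $30,608.6659… × (1 + 0.005)^4 = $31,225.4458…
Penalty: 16 × 0.75% × $59,000.00 = $7,080.00
Final settlement = outstanding balance + penalty = $31,225.4458… + $7,080.00 = $38,305.45

$38,305.45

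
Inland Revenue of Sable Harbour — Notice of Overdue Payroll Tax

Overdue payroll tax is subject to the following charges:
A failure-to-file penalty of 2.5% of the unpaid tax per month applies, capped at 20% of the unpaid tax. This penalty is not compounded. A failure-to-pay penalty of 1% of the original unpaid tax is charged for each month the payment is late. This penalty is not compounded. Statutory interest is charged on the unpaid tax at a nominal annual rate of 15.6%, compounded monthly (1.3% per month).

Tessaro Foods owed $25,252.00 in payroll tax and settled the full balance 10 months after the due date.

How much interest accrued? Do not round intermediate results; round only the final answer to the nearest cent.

$3,481.61

Interest: $25,252.00 × ((1 + 0.013)^10 − 1) = $25,252.00 × 0.1378747… = $3,481.6127…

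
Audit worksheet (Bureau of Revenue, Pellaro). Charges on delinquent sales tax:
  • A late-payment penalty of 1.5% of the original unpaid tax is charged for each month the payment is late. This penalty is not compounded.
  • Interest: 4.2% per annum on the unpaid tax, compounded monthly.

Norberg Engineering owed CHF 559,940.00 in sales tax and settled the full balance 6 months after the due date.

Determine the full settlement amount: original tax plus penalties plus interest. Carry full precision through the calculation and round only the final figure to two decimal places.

CHF 622,196.71

Late-payment penalty = 1.5% × CHF 559,940.00 × 6 mo = CHF 50,394.60
Interest (4.2%/yr ÷ 12 = 0.35%/month): CHF 559,940.00 × ((1 + 0.0035)^6 − 1) = CHF 11,862.1104…
Total = CHF 559,940.00 + CHF 50,394.6000 + CHF 11,862.1104… = CHF 622,196.71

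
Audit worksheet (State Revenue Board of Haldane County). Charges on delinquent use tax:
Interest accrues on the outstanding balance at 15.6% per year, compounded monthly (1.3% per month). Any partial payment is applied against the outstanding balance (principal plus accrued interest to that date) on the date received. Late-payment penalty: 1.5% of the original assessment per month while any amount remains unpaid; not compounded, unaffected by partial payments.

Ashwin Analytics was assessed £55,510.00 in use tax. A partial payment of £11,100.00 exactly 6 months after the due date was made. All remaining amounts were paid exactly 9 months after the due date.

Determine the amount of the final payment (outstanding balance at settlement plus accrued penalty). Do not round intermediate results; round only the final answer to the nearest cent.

£58,308.14

Balance at month 6: £55,510.0000 × (1 + 0.013)^6 = £59,982.9609…
After £11,100.00 payment: £59,982.9609… − £11,100.00 = £48,882.9609…
Balance at month 9: £48,882.9609… × (1 + 0.013)^3 = £50,814.2874…
Penalty: 9 × 1.5% × £55,510.00 = £7,493.85
Final settlement = outstanding balance + penalty = £50,814.2874… + £7,493.85 = £58,308.14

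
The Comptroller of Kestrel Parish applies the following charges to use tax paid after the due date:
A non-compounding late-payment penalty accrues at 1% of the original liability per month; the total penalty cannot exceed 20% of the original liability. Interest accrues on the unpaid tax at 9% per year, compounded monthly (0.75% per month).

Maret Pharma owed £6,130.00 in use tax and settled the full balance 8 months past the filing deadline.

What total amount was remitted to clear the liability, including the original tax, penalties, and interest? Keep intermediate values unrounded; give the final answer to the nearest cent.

£6,998.00

Penalty: 8 × 1% × £6,130.00 = £490.40 (below the 20% cap of £1,226.00)
Interest: £6,130.00 × ((1 + 0.0075)^8 − 1) = £6,130.00 × 0.0615988… = £377.6009…
Total = £6,130.00 + £490.4000 + £377.6009… = £6,998.00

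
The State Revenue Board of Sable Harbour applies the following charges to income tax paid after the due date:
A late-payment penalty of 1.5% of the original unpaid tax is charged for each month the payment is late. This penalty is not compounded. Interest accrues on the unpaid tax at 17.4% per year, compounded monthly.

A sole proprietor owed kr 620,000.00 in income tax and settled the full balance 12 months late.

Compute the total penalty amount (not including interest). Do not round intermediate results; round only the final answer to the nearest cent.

Late-payment penalty = 1.5% × kr 620,000.00 × 12 mo = kr 111,600.00

kr 111,600.00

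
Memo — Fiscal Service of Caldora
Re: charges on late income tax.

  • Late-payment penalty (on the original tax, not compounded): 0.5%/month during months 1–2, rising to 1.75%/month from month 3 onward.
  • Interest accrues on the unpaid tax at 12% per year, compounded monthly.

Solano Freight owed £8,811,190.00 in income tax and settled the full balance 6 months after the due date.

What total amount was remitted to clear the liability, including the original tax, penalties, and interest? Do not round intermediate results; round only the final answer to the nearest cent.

£10,058,150.94

Penalty, months 1–2: 2 × 0.5% × £8,811,190.00 = £88,111.90
Penalty, months 3–6: 4 × 1.75% × £8,811,190.00 = £616,783.30
Interest (12%/yr ÷ 12 = 1%/month): £8,811,190.00 × ((1 + 0.01)^6 − 1) = £542,065.7358…
Total = £8,811,190.00 + £704,895.2000 + £542,065.7358… = £10,058,150.94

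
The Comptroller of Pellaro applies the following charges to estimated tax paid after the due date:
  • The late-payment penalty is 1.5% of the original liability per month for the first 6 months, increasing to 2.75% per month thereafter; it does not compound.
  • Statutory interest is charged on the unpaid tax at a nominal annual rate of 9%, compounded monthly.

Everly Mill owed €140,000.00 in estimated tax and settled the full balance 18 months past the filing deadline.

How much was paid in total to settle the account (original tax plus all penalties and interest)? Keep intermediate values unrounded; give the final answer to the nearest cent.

€218,954.45

Penalty, months 1–6: 6 × 1.5% × €140,000.00 = €12,600.00
Penalty, months 7–18: 12 × 2.75% × €140,000.00 = €46,200.00
Interest (9%/yr ÷ 12 = 0.75%/month): €140,000.00 × ((1 + 0.0075)^18 − 1) = €20,154.4544…
Total = €140,000.00 + €58,800.0000 + €20,154.4544… = €218,954.45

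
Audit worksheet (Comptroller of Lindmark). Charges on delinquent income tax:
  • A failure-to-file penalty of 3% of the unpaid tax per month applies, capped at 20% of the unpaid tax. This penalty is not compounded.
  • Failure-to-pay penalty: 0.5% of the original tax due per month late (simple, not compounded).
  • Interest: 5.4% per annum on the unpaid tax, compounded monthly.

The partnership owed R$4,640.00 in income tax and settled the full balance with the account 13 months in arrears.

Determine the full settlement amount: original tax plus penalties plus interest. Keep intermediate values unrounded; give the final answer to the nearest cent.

Failure-to-file: 13 × 3% × R$4,640.00 = R$1,809.60, capped at 20% × R$4,640.00 = R$928.00
Failure-to-pay penalty: 13 × 0.5% × R$4,640.00 = R$301.60
Interest (5.4%/yr ÷ 12 = 0.45%/month): R$4,640.00 × ((1 + 0.0045)^13 − 1) = R$278.8912…
Total = R$4,640.00 + R$1,229.6000 + R$278.8912… = R$6,148.49

R$6,148.49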